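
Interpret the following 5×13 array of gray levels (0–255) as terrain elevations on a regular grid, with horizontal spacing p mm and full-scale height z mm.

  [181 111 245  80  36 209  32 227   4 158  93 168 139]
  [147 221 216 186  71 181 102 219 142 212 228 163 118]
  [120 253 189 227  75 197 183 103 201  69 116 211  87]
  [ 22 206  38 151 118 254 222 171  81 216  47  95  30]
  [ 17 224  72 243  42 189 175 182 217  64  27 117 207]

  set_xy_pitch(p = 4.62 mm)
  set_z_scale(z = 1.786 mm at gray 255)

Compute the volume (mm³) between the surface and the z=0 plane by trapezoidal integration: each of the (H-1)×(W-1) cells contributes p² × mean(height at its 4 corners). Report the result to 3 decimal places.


1079.276

height_mm = gray/255 × 1.786; cell vol = 4.62² × mean(4 corners)
unit = 4.62² × 1.786 / (4×255) = 0.0373736 mm³ per gray-sum
row 0: Σ corner-gray over 12 cells = 7193  → 268.8285
row 1: Σ corner-gray over 12 cells = 8002  → 299.0638
row 2: Σ corner-gray over 12 cells = 7105  → 265.5396
row 3: Σ corner-gray over 12 cells = 6578  → 245.8437
Σ rows: total corner-gray = 28878  → 1079.2756 mm³


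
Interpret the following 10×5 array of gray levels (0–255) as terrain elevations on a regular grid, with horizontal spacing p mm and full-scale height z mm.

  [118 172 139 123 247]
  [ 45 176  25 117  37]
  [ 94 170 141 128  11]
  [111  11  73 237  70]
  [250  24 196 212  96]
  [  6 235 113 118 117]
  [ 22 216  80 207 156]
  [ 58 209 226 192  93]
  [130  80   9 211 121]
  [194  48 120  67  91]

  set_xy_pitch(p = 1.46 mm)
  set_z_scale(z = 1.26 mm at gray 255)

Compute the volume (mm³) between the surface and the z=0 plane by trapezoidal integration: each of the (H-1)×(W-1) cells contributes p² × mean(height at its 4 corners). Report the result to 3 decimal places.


48.571

height_mm = gray/255 × 1.26; cell vol = 1.46² × mean(4 corners)
unit = 1.46² × 1.26 / (4×255) = 0.00263315 mm³ per gray-sum
row 0: Σ corner-gray over 4 cells = 1951  → 5.1373
row 1: Σ corner-gray over 4 cells = 1701  → 4.4790
row 2: Σ corner-gray over 4 cells = 1806  → 4.7555
row 3: Σ corner-gray over 4 cells = 2033  → 5.3532
row 4: Σ corner-gray over 4 cells = 2265  → 5.9641
row 5: Σ corner-gray over 4 cells = 2239  → 5.8956
row 6: Σ corner-gray over 4 cells = 2589  → 6.8172
row 7: Σ corner-gray over 4 cells = 2256  → 5.9404
row 8: Σ corner-gray over 4 cells = 1606  → 4.2288
Σ rows: total corner-gray = 18446  → 48.5711 mm³


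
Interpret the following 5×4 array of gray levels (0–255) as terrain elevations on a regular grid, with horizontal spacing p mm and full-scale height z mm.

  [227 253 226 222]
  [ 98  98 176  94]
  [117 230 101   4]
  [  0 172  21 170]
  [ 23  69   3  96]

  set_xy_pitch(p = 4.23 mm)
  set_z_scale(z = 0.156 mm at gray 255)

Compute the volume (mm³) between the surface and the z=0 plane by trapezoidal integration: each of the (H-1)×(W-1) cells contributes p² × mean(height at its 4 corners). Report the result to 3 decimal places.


height_mm = gray/255 × 0.156; cell vol = 4.23² × mean(4 corners)
unit = 4.23² × 0.156 / (4×255) = 0.00273656 mm³ per gray-sum
row 0: Σ corner-gray over 3 cells = 2147  → 5.8754
row 1: Σ corner-gray over 3 cells = 1523  → 4.1678
row 2: Σ corner-gray over 3 cells = 1339  → 3.6643
row 3: Σ corner-gray over 3 cells = 819  → 2.2412
Σ rows: total corner-gray = 5828  → 15.9487 mm³

15.949


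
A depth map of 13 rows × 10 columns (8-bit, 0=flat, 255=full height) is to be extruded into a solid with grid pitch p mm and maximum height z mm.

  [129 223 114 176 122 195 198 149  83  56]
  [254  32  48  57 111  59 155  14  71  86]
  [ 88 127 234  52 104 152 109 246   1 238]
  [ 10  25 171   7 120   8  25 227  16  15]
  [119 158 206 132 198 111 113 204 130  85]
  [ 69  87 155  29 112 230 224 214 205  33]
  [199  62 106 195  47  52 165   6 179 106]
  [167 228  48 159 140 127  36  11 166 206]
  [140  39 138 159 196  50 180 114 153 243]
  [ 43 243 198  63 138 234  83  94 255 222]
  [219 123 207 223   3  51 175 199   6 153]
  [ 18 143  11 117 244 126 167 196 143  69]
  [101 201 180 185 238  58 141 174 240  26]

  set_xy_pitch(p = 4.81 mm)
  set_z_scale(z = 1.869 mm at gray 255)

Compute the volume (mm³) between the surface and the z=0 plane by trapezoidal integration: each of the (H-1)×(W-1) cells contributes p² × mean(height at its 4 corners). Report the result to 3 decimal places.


height_mm = gray/255 × 1.869; cell vol = 4.81² × mean(4 corners)
unit = 4.81² × 1.869 / (4×255) = 0.0423935 mm³ per gray-sum
row 0: Σ corner-gray over 9 cells = 4139  → 175.4667
row 1: Σ corner-gray over 9 cells = 3810  → 161.5192
row 2: Σ corner-gray over 9 cells = 3599  → 152.5742
row 3: Σ corner-gray over 9 cells = 3931  → 166.6489
row 4: Σ corner-gray over 9 cells = 5322  → 225.6182
row 5: Σ corner-gray over 9 cells = 4543  → 192.5937
row 6: Σ corner-gray over 9 cells = 4132  → 175.1699
row 7: Σ corner-gray over 9 cells = 4644  → 196.8754
row 8: Σ corner-gray over 9 cells = 5322  → 225.6182
row 9: Σ corner-gray over 9 cells = 5227  → 221.5908
row 10: Σ corner-gray over 9 cells = 4727  → 200.3941
row 11: Σ corner-gray over 9 cells = 5342  → 226.4661
Σ rows: total corner-gray = 54738  → 2320.5355 mm³

2320.535


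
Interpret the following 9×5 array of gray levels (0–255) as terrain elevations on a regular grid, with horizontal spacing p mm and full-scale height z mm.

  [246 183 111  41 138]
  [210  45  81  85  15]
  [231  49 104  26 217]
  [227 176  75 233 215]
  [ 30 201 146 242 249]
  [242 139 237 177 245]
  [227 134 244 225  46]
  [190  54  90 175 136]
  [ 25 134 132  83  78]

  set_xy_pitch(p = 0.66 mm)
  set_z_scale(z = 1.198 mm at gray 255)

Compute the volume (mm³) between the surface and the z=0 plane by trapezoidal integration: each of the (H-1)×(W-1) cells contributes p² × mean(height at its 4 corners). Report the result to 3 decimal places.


height_mm = gray/255 × 1.198; cell vol = 0.66² × mean(4 corners)
unit = 0.66² × 1.198 / (4×255) = 0.000511616 mm³ per gray-sum
row 0: Σ corner-gray over 4 cells = 1701  → 0.8703
row 1: Σ corner-gray over 4 cells = 1453  → 0.7434
row 2: Σ corner-gray over 4 cells = 2216  → 1.1337
row 3: Σ corner-gray over 4 cells = 2867  → 1.4668
row 4: Σ corner-gray over 4 cells = 3050  → 1.5604
row 5: Σ corner-gray over 4 cells = 3072  → 1.5717
row 6: Σ corner-gray over 4 cells = 2443  → 1.2499
row 7: Σ corner-gray over 4 cells = 1765  → 0.9030
Σ rows: total corner-gray = 18567  → 9.4992 mm³

9.499


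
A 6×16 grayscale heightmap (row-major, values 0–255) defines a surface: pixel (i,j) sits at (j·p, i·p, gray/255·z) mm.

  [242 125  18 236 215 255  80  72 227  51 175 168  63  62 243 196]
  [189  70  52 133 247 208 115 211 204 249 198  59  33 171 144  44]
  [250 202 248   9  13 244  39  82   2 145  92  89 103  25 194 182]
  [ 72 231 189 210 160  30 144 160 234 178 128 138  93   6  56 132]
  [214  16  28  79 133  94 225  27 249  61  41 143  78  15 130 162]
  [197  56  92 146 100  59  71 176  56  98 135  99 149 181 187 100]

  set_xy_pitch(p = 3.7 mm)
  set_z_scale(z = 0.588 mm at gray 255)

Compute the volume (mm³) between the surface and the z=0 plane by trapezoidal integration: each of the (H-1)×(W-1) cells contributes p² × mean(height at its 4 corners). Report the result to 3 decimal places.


298.653

height_mm = gray/255 × 0.588; cell vol = 3.7² × mean(4 corners)
unit = 3.7² × 0.588 / (4×255) = 0.00789188 mm³ per gray-sum
row 0: Σ corner-gray over 15 cells = 8839  → 69.7563
row 1: Σ corner-gray over 15 cells = 7827  → 61.7698
row 2: Σ corner-gray over 15 cells = 7524  → 59.3785
row 3: Σ corner-gray over 15 cells = 7132  → 56.2849
row 4: Σ corner-gray over 15 cells = 6521  → 51.4630
Σ rows: total corner-gray = 37843  → 298.6525 mm³


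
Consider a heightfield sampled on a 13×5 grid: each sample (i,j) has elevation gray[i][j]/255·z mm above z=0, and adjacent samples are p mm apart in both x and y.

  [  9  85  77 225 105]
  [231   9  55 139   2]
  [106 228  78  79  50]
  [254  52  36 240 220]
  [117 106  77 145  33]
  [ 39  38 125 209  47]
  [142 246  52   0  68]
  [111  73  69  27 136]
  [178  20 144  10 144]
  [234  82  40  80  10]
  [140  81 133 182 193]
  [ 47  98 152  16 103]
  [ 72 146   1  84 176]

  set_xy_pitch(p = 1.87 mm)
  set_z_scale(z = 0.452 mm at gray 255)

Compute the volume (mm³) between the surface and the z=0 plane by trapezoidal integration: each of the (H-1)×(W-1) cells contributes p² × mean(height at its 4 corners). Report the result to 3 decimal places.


height_mm = gray/255 × 0.452; cell vol = 1.87² × mean(4 corners)
unit = 1.87² × 0.452 / (4×255) = 0.00154961 mm³ per gray-sum
row 0: Σ corner-gray over 4 cells = 1527  → 2.3662
row 1: Σ corner-gray over 4 cells = 1565  → 2.4251
row 2: Σ corner-gray over 4 cells = 2056  → 3.1860
row 3: Σ corner-gray over 4 cells = 1936  → 3.0000
row 4: Σ corner-gray over 4 cells = 1636  → 2.5352
row 5: Σ corner-gray over 4 cells = 1636  → 2.5352
row 6: Σ corner-gray over 4 cells = 1391  → 2.1555
row 7: Σ corner-gray over 4 cells = 1255  → 1.9448
row 8: Σ corner-gray over 4 cells = 1318  → 2.0424
row 9: Σ corner-gray over 4 cells = 1773  → 2.7475
row 10: Σ corner-gray over 4 cells = 1807  → 2.8001
row 11: Σ corner-gray over 4 cells = 1392  → 2.1571
Σ rows: total corner-gray = 19292  → 29.8950 mm³

29.895


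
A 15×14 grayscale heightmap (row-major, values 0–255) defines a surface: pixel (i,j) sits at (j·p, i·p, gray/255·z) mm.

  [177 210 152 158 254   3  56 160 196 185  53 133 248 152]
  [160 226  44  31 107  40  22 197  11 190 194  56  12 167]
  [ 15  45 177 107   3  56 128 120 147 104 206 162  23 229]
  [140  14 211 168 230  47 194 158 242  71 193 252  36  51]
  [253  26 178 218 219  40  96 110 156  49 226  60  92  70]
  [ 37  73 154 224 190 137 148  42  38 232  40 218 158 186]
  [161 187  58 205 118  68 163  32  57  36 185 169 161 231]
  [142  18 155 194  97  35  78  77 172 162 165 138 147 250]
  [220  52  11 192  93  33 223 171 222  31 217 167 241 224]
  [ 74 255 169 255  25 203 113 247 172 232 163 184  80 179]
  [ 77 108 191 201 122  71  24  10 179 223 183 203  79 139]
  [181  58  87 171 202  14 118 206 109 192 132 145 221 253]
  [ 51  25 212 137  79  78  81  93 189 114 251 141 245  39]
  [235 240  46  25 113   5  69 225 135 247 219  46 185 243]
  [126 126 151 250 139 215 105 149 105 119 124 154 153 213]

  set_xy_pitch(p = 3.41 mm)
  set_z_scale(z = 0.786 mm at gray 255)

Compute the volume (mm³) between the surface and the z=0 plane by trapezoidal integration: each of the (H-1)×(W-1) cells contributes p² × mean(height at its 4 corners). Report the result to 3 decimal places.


height_mm = gray/255 × 0.786; cell vol = 3.41² × mean(4 corners)
unit = 3.41² × 0.786 / (4×255) = 0.00896048 mm³ per gray-sum
row 0: Σ corner-gray over 13 cells = 6532  → 58.5298
row 1: Σ corner-gray over 13 cells = 5387  → 48.2701
row 2: Σ corner-gray over 13 cells = 6623  → 59.3452
row 3: Σ corner-gray over 13 cells = 7086  → 63.4939
row 4: Σ corner-gray over 13 cells = 6794  → 60.8775
row 5: Σ corner-gray over 13 cells = 6801  → 60.9402
row 6: Σ corner-gray over 13 cells = 6538  → 58.5836
row 7: Σ corner-gray over 13 cells = 7018  → 62.8846
row 8: Σ corner-gray over 13 cells = 8199  → 73.4670
row 9: Σ corner-gray over 13 cells = 7853  → 70.3666
row 10: Σ corner-gray over 13 cells = 7148  → 64.0495
row 11: Σ corner-gray over 13 cells = 7124  → 63.8344
row 12: Σ corner-gray over 13 cells = 6968  → 62.4366
row 13: Σ corner-gray over 13 cells = 7507  → 67.2663
Σ rows: total corner-gray = 97578  → 874.3454 mm³

874.345


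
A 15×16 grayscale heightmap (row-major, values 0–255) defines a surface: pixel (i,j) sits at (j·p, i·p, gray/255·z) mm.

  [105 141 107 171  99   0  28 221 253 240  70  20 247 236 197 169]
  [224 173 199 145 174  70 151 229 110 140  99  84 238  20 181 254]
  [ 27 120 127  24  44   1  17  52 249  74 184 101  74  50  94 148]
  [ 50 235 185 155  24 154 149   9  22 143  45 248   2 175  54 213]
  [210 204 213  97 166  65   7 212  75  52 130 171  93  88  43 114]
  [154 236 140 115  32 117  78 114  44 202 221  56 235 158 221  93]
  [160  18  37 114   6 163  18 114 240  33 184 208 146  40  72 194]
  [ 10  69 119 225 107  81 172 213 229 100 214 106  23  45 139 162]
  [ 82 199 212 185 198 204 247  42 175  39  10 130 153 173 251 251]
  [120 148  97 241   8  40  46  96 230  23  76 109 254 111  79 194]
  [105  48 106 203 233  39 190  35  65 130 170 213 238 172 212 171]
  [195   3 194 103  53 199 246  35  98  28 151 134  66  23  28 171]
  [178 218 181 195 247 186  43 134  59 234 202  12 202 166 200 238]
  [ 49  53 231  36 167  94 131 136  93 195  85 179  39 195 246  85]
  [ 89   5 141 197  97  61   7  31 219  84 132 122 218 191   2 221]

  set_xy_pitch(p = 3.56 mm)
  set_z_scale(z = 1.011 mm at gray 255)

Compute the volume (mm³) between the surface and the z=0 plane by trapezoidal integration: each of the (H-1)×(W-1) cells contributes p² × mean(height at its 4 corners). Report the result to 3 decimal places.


1348.356

height_mm = gray/255 × 1.011; cell vol = 3.56² × mean(4 corners)
unit = 3.56² × 1.011 / (4×255) = 0.0125618 mm³ per gray-sum
row 0: Σ corner-gray over 15 cells = 8838  → 111.0210
row 1: Σ corner-gray over 15 cells = 7101  → 89.2012
row 2: Σ corner-gray over 15 cells = 6060  → 76.1244
row 3: Σ corner-gray over 15 cells = 7019  → 88.1711
row 4: Σ corner-gray over 15 cells = 7741  → 97.2407
row 5: Σ corner-gray over 15 cells = 7325  → 92.0150
row 6: Σ corner-gray over 15 cells = 6996  → 87.8822
row 7: Σ corner-gray over 15 cells = 8625  → 108.3453
row 8: Σ corner-gray over 15 cells = 8199  → 102.9940
row 9: Σ corner-gray over 15 cells = 7814  → 98.1577
row 10: Σ corner-gray over 15 cells = 7472  → 93.8616
row 11: Σ corner-gray over 15 cells = 8062  → 101.2730
row 12: Σ corner-gray over 15 cells = 8868  → 111.3978
row 13: Σ corner-gray over 15 cells = 7218  → 90.6709
Σ rows: total corner-gray = 107338  → 1348.3557 mm³


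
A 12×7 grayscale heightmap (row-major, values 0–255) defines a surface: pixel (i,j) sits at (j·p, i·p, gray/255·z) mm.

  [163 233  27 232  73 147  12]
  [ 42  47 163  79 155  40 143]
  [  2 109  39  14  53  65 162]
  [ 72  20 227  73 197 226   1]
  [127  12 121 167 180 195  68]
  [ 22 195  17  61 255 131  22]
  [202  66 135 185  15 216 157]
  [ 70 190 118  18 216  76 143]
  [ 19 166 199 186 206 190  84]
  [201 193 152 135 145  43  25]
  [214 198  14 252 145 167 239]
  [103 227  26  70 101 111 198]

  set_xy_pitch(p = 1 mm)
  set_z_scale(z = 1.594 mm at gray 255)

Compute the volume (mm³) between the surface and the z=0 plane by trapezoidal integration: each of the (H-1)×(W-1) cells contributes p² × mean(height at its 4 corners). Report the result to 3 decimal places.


height_mm = gray/255 × 1.594; cell vol = 1² × mean(4 corners)
unit = 1² × 1.594 / (4×255) = 0.00156275 mm³ per gray-sum
row 0: Σ corner-gray over 6 cells = 2752  → 4.3007
row 1: Σ corner-gray over 6 cells = 1877  → 2.9333
row 2: Σ corner-gray over 6 cells = 2283  → 3.5677
row 3: Σ corner-gray over 6 cells = 3104  → 4.8508
row 4: Σ corner-gray over 6 cells = 2907  → 4.5429
row 5: Σ corner-gray over 6 cells = 2955  → 4.6179
row 6: Σ corner-gray over 6 cells = 3042  → 4.7539
row 7: Σ corner-gray over 6 cells = 3446  → 5.3852
row 8: Σ corner-gray over 6 cells = 3559  → 5.5618
row 9: Σ corner-gray over 6 cells = 3567  → 5.5743
row 10: Σ corner-gray over 6 cells = 3376  → 5.2758
Σ rows: total corner-gray = 32868  → 51.3643 mm³

51.364


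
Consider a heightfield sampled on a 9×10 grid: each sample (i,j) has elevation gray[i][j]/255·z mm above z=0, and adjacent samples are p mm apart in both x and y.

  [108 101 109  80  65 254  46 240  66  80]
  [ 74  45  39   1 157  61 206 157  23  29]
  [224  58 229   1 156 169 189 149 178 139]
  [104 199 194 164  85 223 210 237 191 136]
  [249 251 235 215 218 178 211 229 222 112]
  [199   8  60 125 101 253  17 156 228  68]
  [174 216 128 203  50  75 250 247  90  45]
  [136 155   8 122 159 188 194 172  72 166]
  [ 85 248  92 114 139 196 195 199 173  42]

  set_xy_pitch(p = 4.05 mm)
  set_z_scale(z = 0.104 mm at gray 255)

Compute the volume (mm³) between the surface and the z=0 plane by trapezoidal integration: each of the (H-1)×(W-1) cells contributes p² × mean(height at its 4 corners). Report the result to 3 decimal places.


height_mm = gray/255 × 0.104; cell vol = 4.05² × mean(4 corners)
unit = 4.05² × 0.104 / (4×255) = 0.00167241 mm³ per gray-sum
row 0: Σ corner-gray over 9 cells = 3591  → 6.0056
row 1: Σ corner-gray over 9 cells = 4102  → 6.8602
row 2: Σ corner-gray over 9 cells = 5867  → 9.8120
row 3: Σ corner-gray over 9 cells = 7125  → 11.9159
row 4: Σ corner-gray over 9 cells = 6042  → 10.1047
row 5: Σ corner-gray over 9 cells = 4900  → 8.1948
row 6: Σ corner-gray over 9 cells = 5179  → 8.6614
row 7: Σ corner-gray over 9 cells = 5281  → 8.8320
Σ rows: total corner-gray = 42087  → 70.3868 mm³

70.387


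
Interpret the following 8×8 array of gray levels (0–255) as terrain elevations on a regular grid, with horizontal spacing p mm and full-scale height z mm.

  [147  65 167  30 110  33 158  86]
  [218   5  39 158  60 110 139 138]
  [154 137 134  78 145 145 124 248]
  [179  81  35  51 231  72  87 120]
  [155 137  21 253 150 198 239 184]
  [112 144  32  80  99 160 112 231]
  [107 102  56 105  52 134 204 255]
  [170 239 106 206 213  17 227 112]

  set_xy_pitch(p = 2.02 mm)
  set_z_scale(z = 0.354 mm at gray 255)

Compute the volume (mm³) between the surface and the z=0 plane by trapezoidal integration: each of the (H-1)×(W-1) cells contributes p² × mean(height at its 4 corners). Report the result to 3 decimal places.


34.405

height_mm = gray/255 × 0.354; cell vol = 2.02² × mean(4 corners)
unit = 2.02² × 0.354 / (4×255) = 0.00141614 mm³ per gray-sum
row 0: Σ corner-gray over 7 cells = 2737  → 3.8760
row 1: Σ corner-gray over 7 cells = 3306  → 4.6818
row 2: Σ corner-gray over 7 cells = 3341  → 4.7313
row 3: Σ corner-gray over 7 cells = 3748  → 5.3077
row 4: Σ corner-gray over 7 cells = 3932  → 5.5683
row 5: Σ corner-gray over 7 cells = 3265  → 4.6237
row 6: Σ corner-gray over 7 cells = 3966  → 5.6164
Σ rows: total corner-gray = 24295  → 34.4051 mm³


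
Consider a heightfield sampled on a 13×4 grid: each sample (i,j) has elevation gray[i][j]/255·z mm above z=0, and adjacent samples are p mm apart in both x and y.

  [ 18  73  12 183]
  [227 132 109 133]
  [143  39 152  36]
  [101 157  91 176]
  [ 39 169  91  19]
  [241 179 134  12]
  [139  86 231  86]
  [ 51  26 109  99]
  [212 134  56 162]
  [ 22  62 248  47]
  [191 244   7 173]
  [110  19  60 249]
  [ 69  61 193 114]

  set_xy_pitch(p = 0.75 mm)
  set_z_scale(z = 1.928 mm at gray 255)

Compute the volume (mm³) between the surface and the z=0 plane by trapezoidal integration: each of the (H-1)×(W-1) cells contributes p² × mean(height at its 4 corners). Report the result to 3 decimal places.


17.584

height_mm = gray/255 × 1.928; cell vol = 0.75² × mean(4 corners)
unit = 0.75² × 1.928 / (4×255) = 0.00106324 mm³ per gray-sum
row 0: Σ corner-gray over 3 cells = 1213  → 1.2897
row 1: Σ corner-gray over 3 cells = 1403  → 1.4917
row 2: Σ corner-gray over 3 cells = 1334  → 1.4184
row 3: Σ corner-gray over 3 cells = 1351  → 1.4364
row 4: Σ corner-gray over 3 cells = 1457  → 1.5491
row 5: Σ corner-gray over 3 cells = 1738  → 1.8479
row 6: Σ corner-gray over 3 cells = 1279  → 1.3599
row 7: Σ corner-gray over 3 cells = 1174  → 1.2482
row 8: Σ corner-gray over 3 cells = 1443  → 1.5342
row 9: Σ corner-gray over 3 cells = 1555  → 1.6533
row 10: Σ corner-gray over 3 cells = 1383  → 1.4705
row 11: Σ corner-gray over 3 cells = 1208  → 1.2844
Σ rows: total corner-gray = 16538  → 17.5838 mm³


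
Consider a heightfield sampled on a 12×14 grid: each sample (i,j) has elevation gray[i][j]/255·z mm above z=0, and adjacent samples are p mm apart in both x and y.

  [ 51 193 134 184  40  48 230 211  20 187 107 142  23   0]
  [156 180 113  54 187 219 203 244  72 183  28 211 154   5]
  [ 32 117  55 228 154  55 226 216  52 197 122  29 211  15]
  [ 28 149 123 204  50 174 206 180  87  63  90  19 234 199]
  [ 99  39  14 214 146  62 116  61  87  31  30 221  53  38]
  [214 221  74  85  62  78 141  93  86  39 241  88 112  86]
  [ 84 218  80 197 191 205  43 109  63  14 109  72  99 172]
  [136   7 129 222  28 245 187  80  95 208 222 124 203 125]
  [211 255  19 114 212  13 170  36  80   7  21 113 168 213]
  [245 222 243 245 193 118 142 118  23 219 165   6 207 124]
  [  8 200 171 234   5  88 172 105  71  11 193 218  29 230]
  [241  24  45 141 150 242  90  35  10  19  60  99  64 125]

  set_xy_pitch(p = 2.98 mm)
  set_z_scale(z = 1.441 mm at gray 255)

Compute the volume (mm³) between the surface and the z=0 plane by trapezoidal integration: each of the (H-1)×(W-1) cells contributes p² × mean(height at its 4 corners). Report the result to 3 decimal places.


893.370

height_mm = gray/255 × 1.441; cell vol = 2.98² × mean(4 corners)
unit = 2.98² × 1.441 / (4×255) = 0.0125457 mm³ per gray-sum
row 0: Σ corner-gray over 13 cells = 6946  → 87.1427
row 1: Σ corner-gray over 13 cells = 7228  → 90.6806
row 2: Σ corner-gray over 13 cells = 6756  → 84.7590
row 3: Σ corner-gray over 13 cells = 5670  → 71.1344
row 4: Σ corner-gray over 13 cells = 5225  → 65.5515
row 5: Σ corner-gray over 13 cells = 5996  → 75.2243
row 6: Σ corner-gray over 13 cells = 6817  → 85.5243
row 7: Σ corner-gray over 13 cells = 6601  → 82.8144
row 8: Σ corner-gray over 13 cells = 7011  → 87.9582
row 9: Σ corner-gray over 13 cells = 7403  → 92.8761
row 10: Σ corner-gray over 13 cells = 5556  → 69.7041
Σ rows: total corner-gray = 71209  → 893.3697 mm³


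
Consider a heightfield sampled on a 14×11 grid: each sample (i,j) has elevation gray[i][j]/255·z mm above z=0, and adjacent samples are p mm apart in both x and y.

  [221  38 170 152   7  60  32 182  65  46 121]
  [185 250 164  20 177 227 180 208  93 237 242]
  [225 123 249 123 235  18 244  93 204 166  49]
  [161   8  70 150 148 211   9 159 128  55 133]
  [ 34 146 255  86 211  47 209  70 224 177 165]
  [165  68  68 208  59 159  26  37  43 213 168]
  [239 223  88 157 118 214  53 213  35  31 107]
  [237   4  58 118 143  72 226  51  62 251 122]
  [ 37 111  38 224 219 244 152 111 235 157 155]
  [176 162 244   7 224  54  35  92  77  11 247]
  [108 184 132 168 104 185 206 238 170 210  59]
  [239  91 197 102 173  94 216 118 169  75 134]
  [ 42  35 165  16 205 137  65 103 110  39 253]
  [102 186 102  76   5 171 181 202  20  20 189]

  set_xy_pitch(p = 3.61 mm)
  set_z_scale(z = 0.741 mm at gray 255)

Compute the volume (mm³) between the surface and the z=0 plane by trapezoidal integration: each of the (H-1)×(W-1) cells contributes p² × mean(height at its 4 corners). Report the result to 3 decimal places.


height_mm = gray/255 × 0.741; cell vol = 3.61² × mean(4 corners)
unit = 3.61² × 0.741 / (4×255) = 0.00946744 mm³ per gray-sum
row 0: Σ corner-gray over 10 cells = 5385  → 50.9822
row 1: Σ corner-gray over 10 cells = 6723  → 63.6496
row 2: Σ corner-gray over 10 cells = 5354  → 50.6887
row 3: Σ corner-gray over 10 cells = 5219  → 49.4106
row 4: Σ corner-gray over 10 cells = 5144  → 48.7005
row 5: Σ corner-gray over 10 cells = 4705  → 44.5443
row 6: Σ corner-gray over 10 cells = 4939  → 46.7597
row 7: Σ corner-gray over 10 cells = 5503  → 52.0993
row 8: Σ corner-gray over 10 cells = 5409  → 51.2094
row 9: Σ corner-gray over 10 cells = 5596  → 52.9798
row 10: Σ corner-gray over 10 cells = 6204  → 58.7360
row 11: Σ corner-gray over 10 cells = 4888  → 46.2768
row 12: Σ corner-gray over 10 cells = 4262  → 40.3502
Σ rows: total corner-gray = 69331  → 656.3869 mm³

656.387


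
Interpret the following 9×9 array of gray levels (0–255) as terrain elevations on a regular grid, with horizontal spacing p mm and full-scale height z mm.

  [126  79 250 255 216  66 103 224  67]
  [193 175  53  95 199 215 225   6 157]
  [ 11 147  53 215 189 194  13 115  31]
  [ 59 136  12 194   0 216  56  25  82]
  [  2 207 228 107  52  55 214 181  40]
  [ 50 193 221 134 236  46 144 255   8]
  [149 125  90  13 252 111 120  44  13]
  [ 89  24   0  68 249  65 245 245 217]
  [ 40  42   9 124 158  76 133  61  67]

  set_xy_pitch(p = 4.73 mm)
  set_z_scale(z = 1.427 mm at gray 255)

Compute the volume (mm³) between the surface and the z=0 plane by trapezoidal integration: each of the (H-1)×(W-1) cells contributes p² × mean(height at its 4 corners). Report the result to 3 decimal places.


height_mm = gray/255 × 1.427; cell vol = 4.73² × mean(4 corners)
unit = 4.73² × 1.427 / (4×255) = 0.0313001 mm³ per gray-sum
row 0: Σ corner-gray over 8 cells = 4865  → 152.2751
row 1: Σ corner-gray over 8 cells = 4180  → 130.8345
row 2: Σ corner-gray over 8 cells = 3313  → 103.6973
row 3: Σ corner-gray over 8 cells = 3549  → 111.0841
row 4: Σ corner-gray over 8 cells = 4646  → 145.4204
row 5: Σ corner-gray over 8 cells = 4188  → 131.0849
row 6: Σ corner-gray over 8 cells = 3770  → 118.0015
row 7: Σ corner-gray over 8 cells = 3411  → 106.7647
Σ rows: total corner-gray = 31922  → 999.1626 mm³

999.163


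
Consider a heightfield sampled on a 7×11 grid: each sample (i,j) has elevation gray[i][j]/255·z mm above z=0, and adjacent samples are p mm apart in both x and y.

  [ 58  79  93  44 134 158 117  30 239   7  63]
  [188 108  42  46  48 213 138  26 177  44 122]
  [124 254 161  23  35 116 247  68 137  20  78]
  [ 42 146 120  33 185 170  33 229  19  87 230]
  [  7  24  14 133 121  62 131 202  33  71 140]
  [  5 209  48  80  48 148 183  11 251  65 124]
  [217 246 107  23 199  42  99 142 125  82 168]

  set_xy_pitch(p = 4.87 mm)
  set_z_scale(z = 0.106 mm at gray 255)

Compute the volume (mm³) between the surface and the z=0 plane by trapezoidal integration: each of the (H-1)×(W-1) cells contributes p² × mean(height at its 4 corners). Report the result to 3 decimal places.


height_mm = gray/255 × 0.106; cell vol = 4.87² × mean(4 corners)
unit = 4.87² × 0.106 / (4×255) = 0.0024647 mm³ per gray-sum
row 0: Σ corner-gray over 10 cells = 3917  → 9.6542
row 1: Σ corner-gray over 10 cells = 4318  → 10.6426
row 2: Σ corner-gray over 10 cells = 4640  → 11.4362
row 3: Σ corner-gray over 10 cells = 4045  → 9.9697
row 4: Σ corner-gray over 10 cells = 3944  → 9.7208
row 5: Σ corner-gray over 10 cells = 4730  → 11.6580
Σ rows: total corner-gray = 25594  → 63.0815 mm³

63.081


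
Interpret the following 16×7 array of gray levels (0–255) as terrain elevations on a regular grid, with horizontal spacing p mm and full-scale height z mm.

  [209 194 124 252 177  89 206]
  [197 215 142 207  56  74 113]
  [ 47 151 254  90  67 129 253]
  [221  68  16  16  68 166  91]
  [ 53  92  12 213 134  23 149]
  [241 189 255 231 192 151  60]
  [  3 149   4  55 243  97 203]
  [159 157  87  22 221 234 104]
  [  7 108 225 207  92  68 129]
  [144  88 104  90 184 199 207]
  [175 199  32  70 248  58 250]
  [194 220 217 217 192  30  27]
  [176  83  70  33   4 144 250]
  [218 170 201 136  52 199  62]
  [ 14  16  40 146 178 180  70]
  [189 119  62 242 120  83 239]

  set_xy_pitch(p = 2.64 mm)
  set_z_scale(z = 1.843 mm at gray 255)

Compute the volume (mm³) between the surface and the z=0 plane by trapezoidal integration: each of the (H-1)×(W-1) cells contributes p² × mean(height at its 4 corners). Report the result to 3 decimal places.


595.919

height_mm = gray/255 × 1.843; cell vol = 2.64² × mean(4 corners)
unit = 2.64² × 1.843 / (4×255) = 0.0125931 mm³ per gray-sum
row 0: Σ corner-gray over 6 cells = 3785  → 47.6649
row 1: Σ corner-gray over 6 cells = 3380  → 42.5647
row 2: Σ corner-gray over 6 cells = 2662  → 33.5229
row 3: Σ corner-gray over 6 cells = 2130  → 26.8233
row 4: Σ corner-gray over 6 cells = 3487  → 43.9122
row 5: Σ corner-gray over 6 cells = 3639  → 45.8263
row 6: Σ corner-gray over 6 cells = 3007  → 37.8675
row 7: Σ corner-gray over 6 cells = 3241  → 40.8143
row 8: Σ corner-gray over 6 cells = 3217  → 40.5120
row 9: Σ corner-gray over 6 cells = 3320  → 41.8091
row 10: Σ corner-gray over 6 cells = 3612  → 45.4863
row 11: Σ corner-gray over 6 cells = 3067  → 38.6231
row 12: Σ corner-gray over 6 cells = 2890  → 36.3941
row 13: Σ corner-gray over 6 cells = 3000  → 37.7793
row 14: Σ corner-gray over 6 cells = 2884  → 36.3185
Σ rows: total corner-gray = 47321  → 595.9186 mm³


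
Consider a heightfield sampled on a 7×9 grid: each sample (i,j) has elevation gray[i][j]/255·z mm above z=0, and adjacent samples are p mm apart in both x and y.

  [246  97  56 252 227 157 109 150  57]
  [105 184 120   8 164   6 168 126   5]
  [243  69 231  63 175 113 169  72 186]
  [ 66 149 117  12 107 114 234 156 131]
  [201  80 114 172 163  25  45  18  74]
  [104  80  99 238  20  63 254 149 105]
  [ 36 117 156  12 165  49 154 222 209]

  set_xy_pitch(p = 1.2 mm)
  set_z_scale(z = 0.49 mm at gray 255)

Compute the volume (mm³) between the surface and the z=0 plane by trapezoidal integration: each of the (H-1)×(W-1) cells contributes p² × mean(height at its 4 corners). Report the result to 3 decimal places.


16.009

height_mm = gray/255 × 0.49; cell vol = 1.2² × mean(4 corners)
unit = 1.2² × 0.49 / (4×255) = 0.000691765 mm³ per gray-sum
row 0: Σ corner-gray over 8 cells = 4061  → 2.8093
row 1: Σ corner-gray over 8 cells = 3875  → 2.6806
row 2: Σ corner-gray over 8 cells = 4188  → 2.8971
row 3: Σ corner-gray over 8 cells = 3484  → 2.4101
row 4: Σ corner-gray over 8 cells = 3524  → 2.4378
row 5: Σ corner-gray over 8 cells = 4010  → 2.7740
Σ rows: total corner-gray = 23142  → 16.0088 mm³


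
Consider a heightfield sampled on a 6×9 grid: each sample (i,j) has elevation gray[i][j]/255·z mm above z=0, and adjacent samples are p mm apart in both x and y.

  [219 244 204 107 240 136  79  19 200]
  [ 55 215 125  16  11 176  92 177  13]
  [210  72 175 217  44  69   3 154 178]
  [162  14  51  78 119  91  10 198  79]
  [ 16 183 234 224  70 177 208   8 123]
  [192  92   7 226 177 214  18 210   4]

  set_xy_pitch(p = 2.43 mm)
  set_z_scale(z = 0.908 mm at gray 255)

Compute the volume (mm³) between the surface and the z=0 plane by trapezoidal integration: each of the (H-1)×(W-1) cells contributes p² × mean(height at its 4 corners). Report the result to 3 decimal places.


height_mm = gray/255 × 0.908; cell vol = 2.43² × mean(4 corners)
unit = 2.43² × 0.908 / (4×255) = 0.00525652 mm³ per gray-sum
row 0: Σ corner-gray over 8 cells = 4169  → 21.9144
row 1: Σ corner-gray over 8 cells = 3548  → 18.6501
row 2: Σ corner-gray over 8 cells = 3219  → 16.9207
row 3: Σ corner-gray over 8 cells = 3710  → 19.5017
row 4: Σ corner-gray over 8 cells = 4431  → 23.2916
Σ rows: total corner-gray = 19077  → 100.2786 mm³

100.279


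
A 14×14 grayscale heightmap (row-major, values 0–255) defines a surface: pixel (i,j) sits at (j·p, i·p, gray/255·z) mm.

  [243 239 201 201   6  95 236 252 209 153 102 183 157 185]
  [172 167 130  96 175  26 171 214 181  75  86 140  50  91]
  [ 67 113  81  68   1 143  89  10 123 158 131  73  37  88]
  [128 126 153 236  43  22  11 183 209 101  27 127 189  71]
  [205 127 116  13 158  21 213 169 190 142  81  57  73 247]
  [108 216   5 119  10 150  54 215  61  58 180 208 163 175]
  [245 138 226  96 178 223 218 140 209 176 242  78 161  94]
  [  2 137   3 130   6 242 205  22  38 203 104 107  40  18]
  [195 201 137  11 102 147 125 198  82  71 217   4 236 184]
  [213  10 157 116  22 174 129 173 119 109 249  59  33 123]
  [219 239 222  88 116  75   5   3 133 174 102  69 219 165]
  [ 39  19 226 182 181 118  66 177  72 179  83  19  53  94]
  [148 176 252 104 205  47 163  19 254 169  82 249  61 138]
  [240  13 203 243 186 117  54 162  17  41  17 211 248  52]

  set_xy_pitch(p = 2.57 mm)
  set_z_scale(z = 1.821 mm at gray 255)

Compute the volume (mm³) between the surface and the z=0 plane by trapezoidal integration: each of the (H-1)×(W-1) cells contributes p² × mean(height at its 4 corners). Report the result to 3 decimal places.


height_mm = gray/255 × 1.821; cell vol = 2.57² × mean(4 corners)
unit = 2.57² × 1.821 / (4×255) = 0.0117917 mm³ per gray-sum
row 0: Σ corner-gray over 13 cells = 7781  → 91.7511
row 1: Σ corner-gray over 13 cells = 5494  → 64.7835
row 2: Σ corner-gray over 13 cells = 5262  → 62.0479
row 3: Σ corner-gray over 13 cells = 6225  → 73.4033
row 4: Σ corner-gray over 13 cells = 6333  → 74.6768
row 5: Σ corner-gray over 13 cells = 7670  → 90.4423
row 6: Σ corner-gray over 13 cells = 7003  → 82.5772
row 7: Σ corner-gray over 13 cells = 5935  → 69.9837
row 8: Σ corner-gray over 13 cells = 6477  → 76.3748
row 9: Σ corner-gray over 13 cells = 6310  → 74.4056
row 10: Σ corner-gray over 13 cells = 6157  → 72.6014
row 11: Σ corner-gray over 13 cells = 6731  → 79.3699
row 12: Σ corner-gray over 13 cells = 7164  → 84.4757
Σ rows: total corner-gray = 84542  → 996.8930 mm³

996.893


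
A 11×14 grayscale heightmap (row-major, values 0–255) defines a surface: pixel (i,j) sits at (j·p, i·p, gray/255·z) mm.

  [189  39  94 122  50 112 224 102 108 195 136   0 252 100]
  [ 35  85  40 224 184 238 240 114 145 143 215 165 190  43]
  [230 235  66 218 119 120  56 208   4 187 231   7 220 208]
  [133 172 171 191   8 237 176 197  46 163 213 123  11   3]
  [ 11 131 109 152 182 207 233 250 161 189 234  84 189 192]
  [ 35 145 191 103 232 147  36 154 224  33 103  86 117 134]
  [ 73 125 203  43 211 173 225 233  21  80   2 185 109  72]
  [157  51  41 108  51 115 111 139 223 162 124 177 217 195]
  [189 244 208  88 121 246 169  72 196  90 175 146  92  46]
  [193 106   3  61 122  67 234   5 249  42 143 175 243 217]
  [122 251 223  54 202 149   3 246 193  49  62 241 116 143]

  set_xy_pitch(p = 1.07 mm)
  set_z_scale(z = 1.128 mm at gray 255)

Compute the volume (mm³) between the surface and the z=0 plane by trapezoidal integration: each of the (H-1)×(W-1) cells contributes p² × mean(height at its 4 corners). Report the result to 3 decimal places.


92.746

height_mm = gray/255 × 1.128; cell vol = 1.07² × mean(4 corners)
unit = 1.07² × 1.128 / (4×255) = 0.00126612 mm³ per gray-sum
row 0: Σ corner-gray over 13 cells = 7201  → 9.1174
row 1: Σ corner-gray over 13 cells = 7824  → 9.9062
row 2: Σ corner-gray over 13 cells = 7332  → 9.2832
row 3: Σ corner-gray over 13 cells = 7997  → 10.1252
row 4: Σ corner-gray over 13 cells = 7756  → 9.8201
row 5: Σ corner-gray over 13 cells = 6676  → 8.4526
row 6: Σ corner-gray over 13 cells = 6755  → 8.5527
row 7: Σ corner-gray over 13 cells = 7319  → 9.2668
row 8: Σ corner-gray over 13 cells = 7239  → 9.1655
row 9: Σ corner-gray over 13 cells = 7153  → 9.0566
Σ rows: total corner-gray = 73252  → 92.7462 mm³


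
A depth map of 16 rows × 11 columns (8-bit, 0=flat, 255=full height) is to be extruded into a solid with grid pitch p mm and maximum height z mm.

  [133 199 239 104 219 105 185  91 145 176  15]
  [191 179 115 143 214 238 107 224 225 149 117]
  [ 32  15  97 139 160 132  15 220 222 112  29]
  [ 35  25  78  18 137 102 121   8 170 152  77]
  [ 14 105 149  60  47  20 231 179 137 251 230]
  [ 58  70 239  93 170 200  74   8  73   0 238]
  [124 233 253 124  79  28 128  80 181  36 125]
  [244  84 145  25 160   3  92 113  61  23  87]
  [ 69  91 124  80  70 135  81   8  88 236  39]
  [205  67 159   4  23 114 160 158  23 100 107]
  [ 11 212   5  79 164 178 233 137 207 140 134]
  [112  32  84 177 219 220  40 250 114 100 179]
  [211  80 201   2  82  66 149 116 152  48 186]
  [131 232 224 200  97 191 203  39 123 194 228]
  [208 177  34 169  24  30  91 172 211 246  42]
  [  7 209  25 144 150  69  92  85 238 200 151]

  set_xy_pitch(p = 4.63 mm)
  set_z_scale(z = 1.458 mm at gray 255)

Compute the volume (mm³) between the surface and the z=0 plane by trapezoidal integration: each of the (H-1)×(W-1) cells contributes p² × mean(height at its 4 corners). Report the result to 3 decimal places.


2265.252

height_mm = gray/255 × 1.458; cell vol = 4.63² × mean(4 corners)
unit = 4.63² × 1.458 / (4×255) = 0.0306422 mm³ per gray-sum
row 0: Σ corner-gray over 10 cells = 6570  → 201.3190
row 1: Σ corner-gray over 10 cells = 5781  → 177.1423
row 2: Σ corner-gray over 10 cells = 4019  → 123.1508
row 3: Σ corner-gray over 10 cells = 4336  → 132.8644
row 4: Σ corner-gray over 10 cells = 4752  → 145.6115
row 5: Σ corner-gray over 10 cells = 4683  → 143.4972
row 6: Σ corner-gray over 10 cells = 4276  → 131.0259
row 7: Σ corner-gray over 10 cells = 3677  → 112.6712
row 8: Σ corner-gray over 10 cells = 3862  → 118.3400
row 9: Σ corner-gray over 10 cells = 4783  → 146.5614
row 10: Σ corner-gray over 10 cells = 5618  → 172.1476
row 11: Σ corner-gray over 10 cells = 4952  → 151.7400
row 12: Σ corner-gray over 10 cells = 5554  → 170.1865
row 13: Σ corner-gray over 10 cells = 5923  → 181.4935
row 14: Σ corner-gray over 10 cells = 5140  → 157.5007
Σ rows: total corner-gray = 73926  → 2265.2521 mm³


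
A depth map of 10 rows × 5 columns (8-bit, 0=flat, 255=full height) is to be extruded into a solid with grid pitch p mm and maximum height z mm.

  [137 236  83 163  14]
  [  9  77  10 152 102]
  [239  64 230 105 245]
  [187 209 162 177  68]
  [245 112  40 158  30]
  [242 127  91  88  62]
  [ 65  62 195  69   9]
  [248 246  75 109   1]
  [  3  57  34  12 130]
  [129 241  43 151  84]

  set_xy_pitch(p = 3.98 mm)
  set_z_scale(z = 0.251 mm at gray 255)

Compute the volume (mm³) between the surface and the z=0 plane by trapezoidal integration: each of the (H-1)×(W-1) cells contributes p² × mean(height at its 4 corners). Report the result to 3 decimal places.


64.753

height_mm = gray/255 × 0.251; cell vol = 3.98² × mean(4 corners)
unit = 3.98² × 0.251 / (4×255) = 0.00389798 mm³ per gray-sum
row 0: Σ corner-gray over 4 cells = 1704  → 6.6422
row 1: Σ corner-gray over 4 cells = 1871  → 7.2931
row 2: Σ corner-gray over 4 cells = 2633  → 10.2634
row 3: Σ corner-gray over 4 cells = 2246  → 8.7549
row 4: Σ corner-gray over 4 cells = 1811  → 7.0592
row 5: Σ corner-gray over 4 cells = 1642  → 6.4005
row 6: Σ corner-gray over 4 cells = 1835  → 7.1528
row 7: Σ corner-gray over 4 cells = 1448  → 5.6443
row 8: Σ corner-gray over 4 cells = 1422  → 5.5429
Σ rows: total corner-gray = 16612  → 64.7533 mm³


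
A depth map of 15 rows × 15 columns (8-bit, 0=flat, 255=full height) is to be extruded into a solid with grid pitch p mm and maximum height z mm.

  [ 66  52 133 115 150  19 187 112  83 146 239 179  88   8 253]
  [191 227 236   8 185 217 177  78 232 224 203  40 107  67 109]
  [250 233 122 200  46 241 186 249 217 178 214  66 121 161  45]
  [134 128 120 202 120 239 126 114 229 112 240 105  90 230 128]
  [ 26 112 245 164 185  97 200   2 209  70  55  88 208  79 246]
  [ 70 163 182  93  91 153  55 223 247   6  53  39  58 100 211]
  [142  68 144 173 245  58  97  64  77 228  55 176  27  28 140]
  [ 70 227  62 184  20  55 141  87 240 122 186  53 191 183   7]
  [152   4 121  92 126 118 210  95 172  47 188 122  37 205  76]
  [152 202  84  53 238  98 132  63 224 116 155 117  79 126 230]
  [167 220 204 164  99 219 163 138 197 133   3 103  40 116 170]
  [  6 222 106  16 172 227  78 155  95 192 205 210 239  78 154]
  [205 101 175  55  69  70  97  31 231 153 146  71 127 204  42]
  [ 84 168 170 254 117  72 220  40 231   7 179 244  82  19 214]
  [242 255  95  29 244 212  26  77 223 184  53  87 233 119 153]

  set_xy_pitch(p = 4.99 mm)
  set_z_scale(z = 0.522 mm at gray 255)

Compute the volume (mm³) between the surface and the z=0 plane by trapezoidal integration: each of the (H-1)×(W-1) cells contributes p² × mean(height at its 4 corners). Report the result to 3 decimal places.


1354.427

height_mm = gray/255 × 0.522; cell vol = 4.99² × mean(4 corners)
unit = 4.99² × 0.522 / (4×255) = 0.012743 mm³ per gray-sum
row 0: Σ corner-gray over 14 cells = 7643  → 97.3947
row 1: Σ corner-gray over 14 cells = 9065  → 115.5152
row 2: Σ corner-gray over 14 cells = 9135  → 116.4072
row 3: Σ corner-gray over 14 cells = 8072  → 102.8614
row 4: Σ corner-gray over 14 cells = 6907  → 88.0158
row 5: Σ corner-gray over 14 cells = 6369  → 81.1601
row 6: Σ corner-gray over 14 cells = 6741  → 85.9005
row 7: Σ corner-gray over 14 cells = 6881  → 87.6845
row 8: Σ corner-gray over 14 cells = 7058  → 89.9400
row 9: Σ corner-gray over 14 cells = 7691  → 98.0064
row 10: Σ corner-gray over 14 cells = 8085  → 103.0271
row 11: Σ corner-gray over 14 cells = 7457  → 95.0245
row 12: Σ corner-gray over 14 cells = 7211  → 91.8897
row 13: Σ corner-gray over 14 cells = 7973  → 101.5999
Σ rows: total corner-gray = 106288  → 1354.4272 mm³
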